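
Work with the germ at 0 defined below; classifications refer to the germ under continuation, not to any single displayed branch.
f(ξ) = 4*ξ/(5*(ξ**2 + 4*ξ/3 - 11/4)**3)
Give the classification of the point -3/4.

The point is a regular point.

Denominator factors: ξ**2 + 4*ξ/3 - 11/4 = -51/16 at ξ = -3/4 — none vanishes.
So the germ continues analytically to -3/4.


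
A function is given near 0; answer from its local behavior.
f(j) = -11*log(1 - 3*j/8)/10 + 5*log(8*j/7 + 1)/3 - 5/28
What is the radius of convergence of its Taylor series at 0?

The radius of convergence is 7/8.

Branch term (5/3)*log(1 - j/(-7/8)): its argument vanishes at j = -7/8, a logarithmic branch point, modulus 7/8.
Branch term (-11/10)*log(1 - j/(8/3)): its argument vanishes at j = 8/3, a logarithmic branch point, modulus 8/3.
The radius of convergence is the smallest modulus among the singular points: 7/8.


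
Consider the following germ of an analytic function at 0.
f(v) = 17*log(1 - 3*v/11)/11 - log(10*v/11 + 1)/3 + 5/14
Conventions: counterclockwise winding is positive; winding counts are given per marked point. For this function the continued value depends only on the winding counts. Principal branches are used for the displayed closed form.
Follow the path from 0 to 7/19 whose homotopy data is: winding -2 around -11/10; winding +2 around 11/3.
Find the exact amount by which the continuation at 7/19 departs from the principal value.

Continued minus principal equals (248/33)*pi*i.

The rational part is single-valued and drops out of the difference; each branch term changes only by its own monodromy.
(17/11)*log(1 - v/(11/3)): each positive loop around 11/3 adds 2*pi*i to the log, so winding +2 contributes (17/11)*(2)*2*pi*i = (68/11)*pi*i.
(-1/3)*log(1 - v/(-11/10)): each positive loop around -11/10 adds 2*pi*i to the log, so winding -2 contributes (-1/3)*(-2)*2*pi*i = (4/3)*pi*i.
Summing the contributions at v = 7/19 gives (248/33)*pi*i.


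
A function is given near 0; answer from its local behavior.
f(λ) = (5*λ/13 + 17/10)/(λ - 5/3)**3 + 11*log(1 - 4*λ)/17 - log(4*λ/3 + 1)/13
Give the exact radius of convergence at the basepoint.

The radius of convergence is 1/4.

Denominator factor (λ - 5/3)^3: pole of order 3 at 5/3, modulus 5/3.
Branch term (11/17)*log(1 - λ/(1/4)): its argument vanishes at λ = 1/4, a logarithmic branch point, modulus 1/4.
Branch term (-1/13)*log(1 - λ/(-3/4)): its argument vanishes at λ = -3/4, a logarithmic branch point, modulus 3/4.
The radius of convergence is the smallest modulus among the singular points: 1/4.


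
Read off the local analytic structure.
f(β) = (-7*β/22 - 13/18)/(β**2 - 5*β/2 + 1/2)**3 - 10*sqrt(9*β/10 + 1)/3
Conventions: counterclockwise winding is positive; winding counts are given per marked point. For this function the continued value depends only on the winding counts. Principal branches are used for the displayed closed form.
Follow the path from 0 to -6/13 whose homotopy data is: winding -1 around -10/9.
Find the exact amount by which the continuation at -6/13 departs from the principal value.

Continued minus principal equals (4/39)*sqrt(2470).

The rational part is single-valued and drops out of the difference; each branch term changes only by its own monodromy.
(-10/3)*sqrt(1 - β/(-10/9)): winding -1 is odd, the square root flips sign, contributing -2*(-10/3)*sqrt(1 - (-6/13)/(-10/9)) = -2*(-10/3)*sqrt(38/65) = (4/39)*sqrt(2470).
Summing the contributions at β = -6/13 gives (4/39)*sqrt(2470).


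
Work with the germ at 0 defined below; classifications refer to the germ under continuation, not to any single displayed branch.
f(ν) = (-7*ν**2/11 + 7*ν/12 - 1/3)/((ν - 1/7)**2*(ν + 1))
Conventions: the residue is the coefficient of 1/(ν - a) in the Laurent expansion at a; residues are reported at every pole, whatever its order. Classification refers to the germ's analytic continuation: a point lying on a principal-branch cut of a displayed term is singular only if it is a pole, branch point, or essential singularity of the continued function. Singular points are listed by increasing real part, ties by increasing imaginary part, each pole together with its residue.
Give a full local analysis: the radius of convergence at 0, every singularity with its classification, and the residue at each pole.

Radius of convergence at 0: 1/7.
At -1: a pole of order 1; residue -10045/8448.
At 1/7: a pole of order 2; residue 4669/8448.

Denominator factor (ν - 1/7)^2: pole of order 2 at 1/7, modulus 1/7.
Denominator factor (ν + 1): pole of order 1 at -1, modulus 1.
The radius of convergence is the smallest modulus among the singular points: 1/7.
At the order-1 pole -1 set g(ν) = (ν - (-1))*f(ν) = (-7*ν**2/11 + 7*ν/12 - 1/3)/(ν - 1/7)**2.
Simple pole: residue = g(a) at a = -1, which is -10045/8448.
At the order-2 pole 1/7 set g(ν) = (ν - (1/7))^2*f(ν) = (-7*ν**2/11 + 7*ν/12 - 1/3)/(ν + 1).
Order-2 pole: residue = g'(a); g'(1/7) = 4669/8448, so the residue is 4669/8448.
List the singular points by increasing real part (a conjugate pair: the negative imaginary part first).


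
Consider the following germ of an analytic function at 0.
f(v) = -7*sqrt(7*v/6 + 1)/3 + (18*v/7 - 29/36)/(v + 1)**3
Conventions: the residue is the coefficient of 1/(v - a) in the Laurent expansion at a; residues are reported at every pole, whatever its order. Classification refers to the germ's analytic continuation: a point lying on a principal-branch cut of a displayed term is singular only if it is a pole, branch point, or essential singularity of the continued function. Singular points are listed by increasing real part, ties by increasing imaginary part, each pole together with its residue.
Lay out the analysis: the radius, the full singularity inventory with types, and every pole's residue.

Denominator factor (v + 1)^3: pole of order 3 at -1, modulus 1.
Branch term (-7/3)*sqrt(1 - v/(-6/7)): its argument vanishes at v = -6/7, a square-root branch point, modulus 6/7.
The radius of convergence is the smallest modulus among the singular points: 6/7.
The branch term is analytic at -1 and contributes nothing to the residue; only the rational part matters.
At the order-3 pole -1 set g(v) = (v - (-1))^3*(rational part) = 18*v/7 - 29/36.
Order-3 pole: residue = g''(a)/2; g''(-1) = 0, so the residue is 0.
List the singular points by increasing real part (a conjugate pair: the negative imaginary part first).

Radius of convergence at 0: 6/7.
At -1: a pole of order 3; residue 0.
At -6/7: an algebraic (square-root) branch point.


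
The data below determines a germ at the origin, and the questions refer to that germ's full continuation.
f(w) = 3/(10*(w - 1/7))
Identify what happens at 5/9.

Denominator factors: w - 1/7 = 26/63 at w = 5/9 — none vanishes.
So the germ continues analytically to 5/9.

The point is a regular point.


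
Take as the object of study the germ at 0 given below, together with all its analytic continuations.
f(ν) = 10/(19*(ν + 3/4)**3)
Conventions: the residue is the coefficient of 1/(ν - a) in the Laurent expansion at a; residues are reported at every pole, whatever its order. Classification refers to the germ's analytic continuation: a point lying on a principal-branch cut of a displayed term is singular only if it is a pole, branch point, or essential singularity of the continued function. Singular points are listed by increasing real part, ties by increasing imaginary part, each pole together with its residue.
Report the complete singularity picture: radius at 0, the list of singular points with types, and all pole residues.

Radius of convergence at 0: 3/4.
At -3/4: a pole of order 3; residue 0.

Denominator factor (ν + 3/4)^3: pole of order 3 at -3/4, modulus 3/4.
The radius of convergence is the smallest modulus among the singular points: 3/4.
At the order-3 pole -3/4 set g(ν) = (ν - (-3/4))^3*f(ν) = 10/19.
Order-3 pole: residue = g''(a)/2; g''(-3/4) = 0, so the residue is 0.


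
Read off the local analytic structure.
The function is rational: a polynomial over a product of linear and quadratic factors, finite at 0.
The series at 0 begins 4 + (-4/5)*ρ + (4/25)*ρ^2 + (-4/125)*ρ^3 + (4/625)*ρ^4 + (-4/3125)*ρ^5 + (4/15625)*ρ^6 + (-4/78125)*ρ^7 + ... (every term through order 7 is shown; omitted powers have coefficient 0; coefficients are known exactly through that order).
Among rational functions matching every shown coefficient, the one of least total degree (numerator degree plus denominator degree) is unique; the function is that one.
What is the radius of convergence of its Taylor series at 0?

No rational of total degree below 1 reproduces all 8 coefficients; solving the [0/1] Pade equations on them gives f(ρ) = 20/(ρ + 5), whose expansion matches every shown term.
Denominator factor (ρ + 5): pole of order 1 at -5, modulus 5.
The radius of convergence is the smallest modulus among the singular points: 5.

The radius of convergence is 5.


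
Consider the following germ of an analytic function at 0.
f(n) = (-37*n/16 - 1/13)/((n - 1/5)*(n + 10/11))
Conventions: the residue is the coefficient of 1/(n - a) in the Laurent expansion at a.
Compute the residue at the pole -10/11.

At the order-1 pole -10/11 set g(n) = (n - (-10/11))*f(n) = (-37*n/16 - 1/13)/(n - 1/5).
Simple pole: residue = g(a) at a = -10/11, which is -11585/6344.

The residue is -11585/6344.


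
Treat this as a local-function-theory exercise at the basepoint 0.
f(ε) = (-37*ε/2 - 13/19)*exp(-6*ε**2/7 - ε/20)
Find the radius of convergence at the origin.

The factor exp(-6*ε**2/7 - ε/20) is entire and contributes no finite singular point.
The polynomial part has no poles.
No finite singular points: the Taylor series at 0 converges everywhere.

The radius of convergence is infinite.


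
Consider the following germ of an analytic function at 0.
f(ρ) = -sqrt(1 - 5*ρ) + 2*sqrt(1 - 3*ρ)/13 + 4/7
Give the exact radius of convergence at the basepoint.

Branch term (2/13)*sqrt(1 - ρ/(1/3)): its argument vanishes at ρ = 1/3, a square-root branch point, modulus 1/3.
Branch term (-1)*sqrt(1 - ρ/(1/5)): its argument vanishes at ρ = 1/5, a square-root branch point, modulus 1/5.
The radius of convergence is the smallest modulus among the singular points: 1/5.

The radius of convergence is 1/5.


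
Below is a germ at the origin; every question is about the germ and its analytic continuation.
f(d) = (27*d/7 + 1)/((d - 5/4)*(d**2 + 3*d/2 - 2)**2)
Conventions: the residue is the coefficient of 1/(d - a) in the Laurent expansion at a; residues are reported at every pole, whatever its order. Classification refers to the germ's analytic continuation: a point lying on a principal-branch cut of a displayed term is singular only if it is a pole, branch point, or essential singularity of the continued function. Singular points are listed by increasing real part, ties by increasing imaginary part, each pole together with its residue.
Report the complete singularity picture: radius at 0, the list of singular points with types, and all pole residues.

Radius of convergence at 0: -3/4 + (1/4)*sqrt(41).
At -3/4 - (1/4)*sqrt(41): a pole of order 2; residue -5216/3703 + (1459504/6224743)*sqrt(41).
At -3/4 + (1/4)*sqrt(41): a pole of order 2; residue -5216/3703 - (1459504/6224743)*sqrt(41).
At 5/4: a pole of order 1; residue 10432/3703.

Denominator factor (d**2 + 3*d/2 - 2)^2: discriminant 41/4, real irrational roots -3/4 + (1/4)*sqrt(41) and -3/4 - (1/4)*sqrt(41); poles of order 2, moduli -3/4 + (1/4)*sqrt(41) and 3/4 + (1/4)*sqrt(41).
Denominator factor (d - 5/4): pole of order 1 at 5/4, modulus 5/4.
The radius of convergence is the smallest modulus among the singular points: -3/4 + (1/4)*sqrt(41).
The factor d**2 + 3*d/2 - 2 splits as (d - a)(d - a') with a = -3/4 - (1/4)*sqrt(41), a' = -3/4 + (1/4)*sqrt(41). At the order-2 pole a set g(d) = (d - a)^2*f(d) = [(27*d/7 + 1)/(d - 5/4)] / (d - a')^2.
Order-2 pole: residue = g'(a); g'(-3/4 - (1/4)*sqrt(41)) = -5216/3703 + (1459504/6224743)*sqrt(41), so the residue is -5216/3703 + (1459504/6224743)*sqrt(41).
The factor d**2 + 3*d/2 - 2 splits as (d - a)(d - a') with a = -3/4 + (1/4)*sqrt(41), a' = -3/4 - (1/4)*sqrt(41). At the order-2 pole a set g(d) = (d - a)^2*f(d) = [(27*d/7 + 1)/(d - 5/4)] / (d - a')^2.
Order-2 pole: residue = g'(a); g'(-3/4 + (1/4)*sqrt(41)) = -5216/3703 - (1459504/6224743)*sqrt(41), so the residue is -5216/3703 - (1459504/6224743)*sqrt(41).
At the order-1 pole 5/4 set g(d) = (d - (5/4))*f(d) = (27*d/7 + 1)/(d**2 + 3*d/2 - 2)**2.
Simple pole: residue = g(a) at a = 5/4, which is 10432/3703.
List the singular points by increasing real part (a conjugate pair: the negative imaginary part first).


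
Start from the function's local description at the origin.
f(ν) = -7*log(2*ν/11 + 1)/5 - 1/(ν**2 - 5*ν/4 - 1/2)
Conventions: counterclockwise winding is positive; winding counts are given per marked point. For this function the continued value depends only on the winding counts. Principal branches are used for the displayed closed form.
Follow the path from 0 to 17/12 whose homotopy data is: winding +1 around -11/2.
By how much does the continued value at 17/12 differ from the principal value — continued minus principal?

Continued minus principal equals -(14/5)*pi*i.

The rational part is single-valued and drops out of the difference; each branch term changes only by its own monodromy.
(-7/5)*log(1 - ν/(-11/2)): each positive loop around -11/2 adds 2*pi*i to the log, so winding +1 contributes (-7/5)*(1)*2*pi*i = -(14/5)*pi*i.
Summing the contributions at ν = 17/12 gives -(14/5)*pi*i.


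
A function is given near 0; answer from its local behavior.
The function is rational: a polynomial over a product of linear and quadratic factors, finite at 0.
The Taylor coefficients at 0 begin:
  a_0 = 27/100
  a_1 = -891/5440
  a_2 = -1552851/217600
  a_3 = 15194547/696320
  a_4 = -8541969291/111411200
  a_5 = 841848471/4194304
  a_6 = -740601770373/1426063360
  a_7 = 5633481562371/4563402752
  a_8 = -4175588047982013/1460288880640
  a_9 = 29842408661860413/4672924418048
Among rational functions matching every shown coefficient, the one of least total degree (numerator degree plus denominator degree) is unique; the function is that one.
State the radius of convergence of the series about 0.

The radius of convergence is -5/16 + (1/48)*sqrt(1761).

No rational of total degree below 8 reproduces all 10 coefficients; solving the [2/6] Pade equations on them gives f(τ) = (12*τ**2/5 - 3*τ/17 - 2/25)/(τ**2 - 5*τ/8 - 2/3)**3, whose expansion matches every shown term.
Denominator factor (τ**2 - 5*τ/8 - 2/3)^3: discriminant 587/192, real irrational roots 5/16 + (1/48)*sqrt(1761) and 5/16 - (1/48)*sqrt(1761); poles of order 3, moduli 5/16 + (1/48)*sqrt(1761) and -5/16 + (1/48)*sqrt(1761).
The radius of convergence is the smallest modulus among the singular points: -5/16 + (1/48)*sqrt(1761).


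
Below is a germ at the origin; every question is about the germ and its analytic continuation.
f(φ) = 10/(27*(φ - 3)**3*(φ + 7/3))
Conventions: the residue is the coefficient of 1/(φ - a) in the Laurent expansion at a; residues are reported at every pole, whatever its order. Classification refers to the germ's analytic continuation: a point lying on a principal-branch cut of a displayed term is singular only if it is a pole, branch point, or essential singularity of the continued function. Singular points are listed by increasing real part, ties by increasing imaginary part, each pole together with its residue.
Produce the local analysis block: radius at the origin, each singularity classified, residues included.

Radius of convergence at 0: 7/3.
At -7/3: a pole of order 1; residue -5/2048.
At 3: a pole of order 3; residue 5/2048.

Denominator factor (φ + 7/3): pole of order 1 at -7/3, modulus 7/3.
Denominator factor (φ - 3)^3: pole of order 3 at 3, modulus 3.
The radius of convergence is the smallest modulus among the singular points: 7/3.
At the order-1 pole -7/3 set g(φ) = (φ - (-7/3))*f(φ) = 10/(27*(φ - 3)**3).
Simple pole: residue = g(a) at a = -7/3, which is -5/2048.
At the order-3 pole 3 set g(φ) = (φ - (3))^3*f(φ) = 10/(27*(φ + 7/3)).
Order-3 pole: residue = g''(a)/2; g''(3) = 5/1024, so the residue is 5/2048.
List the singular points by increasing real part (a conjugate pair: the negative imaginary part first).


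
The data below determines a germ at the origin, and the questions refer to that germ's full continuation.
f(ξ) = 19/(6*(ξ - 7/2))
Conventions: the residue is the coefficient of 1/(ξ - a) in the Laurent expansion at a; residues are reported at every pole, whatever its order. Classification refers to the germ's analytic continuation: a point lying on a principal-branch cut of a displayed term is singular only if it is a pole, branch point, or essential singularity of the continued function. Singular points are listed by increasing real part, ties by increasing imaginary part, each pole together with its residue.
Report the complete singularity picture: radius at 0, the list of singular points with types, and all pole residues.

Denominator factor (ξ - 7/2): pole of order 1 at 7/2, modulus 7/2.
The radius of convergence is the smallest modulus among the singular points: 7/2.
At the order-1 pole 7/2 set g(ξ) = (ξ - (7/2))*f(ξ) = 19/6.
Simple pole: residue = g(a) at a = 7/2, which is 19/6.

Radius of convergence at 0: 7/2.
At 7/2: a pole of order 1; residue 19/6.


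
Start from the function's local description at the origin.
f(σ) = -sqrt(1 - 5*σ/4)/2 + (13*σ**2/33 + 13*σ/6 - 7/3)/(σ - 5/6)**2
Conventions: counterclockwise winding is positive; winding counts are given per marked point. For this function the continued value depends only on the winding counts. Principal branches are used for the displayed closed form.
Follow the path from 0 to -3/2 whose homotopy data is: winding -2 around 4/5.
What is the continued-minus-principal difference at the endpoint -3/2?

The rational part is single-valued and drops out of the difference; each branch term changes only by its own monodromy.
(-1/2)*sqrt(1 - σ/(4/5)): winding -2 is even, the square root returns to the same sheet, contribution 0.
Summing the contributions at σ = -3/2 gives 0.

Continued minus principal equals 0.


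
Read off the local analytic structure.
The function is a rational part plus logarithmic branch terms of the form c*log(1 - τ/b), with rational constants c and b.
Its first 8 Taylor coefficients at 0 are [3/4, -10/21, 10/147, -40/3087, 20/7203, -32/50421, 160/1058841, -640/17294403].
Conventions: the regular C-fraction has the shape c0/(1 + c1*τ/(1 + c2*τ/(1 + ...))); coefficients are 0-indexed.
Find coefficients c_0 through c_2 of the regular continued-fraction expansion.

The regular C-fraction coefficients are [3/4, 40/63, -31/63].

Taylor coefficients (read off): a_0 = 3/4, a_1 = -10/21, a_2 = 10/147.
c0 = a_0 = 3/4. Peel one level at a time: if S = 1 + c*τ/S' with S'(0) = 1, then c is the τ-coefficient of S and S' = c*τ/(S - 1).
S_1 = c0/f = 1 + (40/63)*τ + (1240/3969)*τ^2 + ...; c1 = 40/63.
S_2 = c1*τ/(S_1 - 1) = 1 + (-31/63)*τ + ...; c2 = -31/63.


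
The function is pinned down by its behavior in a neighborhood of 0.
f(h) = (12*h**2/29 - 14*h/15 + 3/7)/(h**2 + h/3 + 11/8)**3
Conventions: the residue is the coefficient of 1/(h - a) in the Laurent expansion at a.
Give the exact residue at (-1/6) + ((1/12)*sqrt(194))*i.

The residue is -((4625748/926363095)*sqrt(194))*i.

The factor h**2 + h/3 + 11/8 splits as (h - a)(h - a') with a = (-1/6) + ((1/12)*sqrt(194))*i, a' = (-1/6) - ((1/12)*sqrt(194))*i. At the order-3 pole a set g(h) = (h - a)^3*f(h) = [12*h**2/29 - 14*h/15 + 3/7] / (h - a')^3.
Order-3 pole: residue = g''(a)/2; g''((-1/6) + ((1/12)*sqrt(194))*i) = -((9251496/926363095)*sqrt(194))*i, so the residue is -((4625748/926363095)*sqrt(194))*i.


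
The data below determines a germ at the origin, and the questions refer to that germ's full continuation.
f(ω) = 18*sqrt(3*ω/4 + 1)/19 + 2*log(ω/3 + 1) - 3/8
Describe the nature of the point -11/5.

The point is a regular point.

There is no denominator, hence no pole anywhere.
Branch term sqrt(1 - ω/(-4/3)): argument at -11/5 is -13/20, nonzero, so -11/5 is not its branch point (a point on a principal cut is still regular for the continued germ).
Branch term log(1 - ω/(-3)): argument at -11/5 is 4/15, nonzero, so -11/5 is not its branch point (a point on a principal cut is still regular for the continued germ).
So the germ continues analytically to -11/5.


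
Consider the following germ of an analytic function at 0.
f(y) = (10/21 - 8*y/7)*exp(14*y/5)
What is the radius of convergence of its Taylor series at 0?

The radius of convergence is infinite.

The factor exp(14*y/5) is entire and contributes no finite singular point.
The polynomial part has no poles.
No finite singular points: the Taylor series at 0 converges everywhere.


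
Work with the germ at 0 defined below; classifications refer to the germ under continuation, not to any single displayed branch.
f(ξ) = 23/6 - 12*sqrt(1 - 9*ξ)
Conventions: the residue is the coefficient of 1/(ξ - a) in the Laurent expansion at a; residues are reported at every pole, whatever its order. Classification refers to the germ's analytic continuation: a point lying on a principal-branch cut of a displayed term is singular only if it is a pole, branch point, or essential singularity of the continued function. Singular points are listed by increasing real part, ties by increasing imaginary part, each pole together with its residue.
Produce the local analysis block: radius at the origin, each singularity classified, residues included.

Branch term (-12)*sqrt(1 - ξ/(1/9)): its argument vanishes at ξ = 1/9, a square-root branch point, modulus 1/9.
The radius of convergence is the smallest modulus among the singular points: 1/9.

Radius of convergence at 0: 1/9.
At 1/9: an algebraic (square-root) branch point.


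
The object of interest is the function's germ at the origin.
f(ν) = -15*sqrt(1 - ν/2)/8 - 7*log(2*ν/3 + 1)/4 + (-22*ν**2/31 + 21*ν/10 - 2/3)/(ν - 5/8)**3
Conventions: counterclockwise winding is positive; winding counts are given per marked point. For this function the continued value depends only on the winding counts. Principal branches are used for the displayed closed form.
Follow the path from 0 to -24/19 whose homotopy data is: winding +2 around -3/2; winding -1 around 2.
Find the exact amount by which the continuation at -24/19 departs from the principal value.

Continued minus principal equals ((15/76)*sqrt(589)) - ((7)*pi)*i.

The rational part is single-valued and drops out of the difference; each branch term changes only by its own monodromy.
(-15/8)*sqrt(1 - ν/(2)): winding -1 is odd, the square root flips sign, contributing -2*(-15/8)*sqrt(1 - (-24/19)/(2)) = -2*(-15/8)*sqrt(31/19) = (15/76)*sqrt(589).
(-7/4)*log(1 - ν/(-3/2)): each positive loop around -3/2 adds 2*pi*i to the log, so winding +2 contributes (-7/4)*(2)*2*pi*i = -(7)*pi*i.
Summing the contributions at ν = -24/19 gives ((15/76)*sqrt(589)) - ((7)*pi)*i.


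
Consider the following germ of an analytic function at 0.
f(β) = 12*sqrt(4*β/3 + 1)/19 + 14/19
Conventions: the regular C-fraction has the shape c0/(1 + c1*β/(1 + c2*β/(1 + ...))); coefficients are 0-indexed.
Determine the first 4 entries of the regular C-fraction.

The regular C-fraction coefficients are [26/19, -4/13, 25/39, 13/75].

Taylor coefficients (expand at 0): a_0 = 26/19, a_1 = 8/19, a_2 = -8/57, a_3 = 16/171.
c0 = a_0 = 26/19. Peel one level at a time: if S = 1 + c*β/S' with S'(0) = 1, then c is the β-coefficient of S and S' = c*β/(S - 1).
S_1 = c0/f = 1 + (-4/13)*β + (100/507)*β^2 + ...; c1 = -4/13.
S_2 = c1*β/(S_1 - 1) = 1 + (25/39)*β + (-1/9)*β^2 + ...; c2 = 25/39.
S_3 = c2*β/(S_2 - 1) = 1 + (13/75)*β + ...; c3 = 13/75.


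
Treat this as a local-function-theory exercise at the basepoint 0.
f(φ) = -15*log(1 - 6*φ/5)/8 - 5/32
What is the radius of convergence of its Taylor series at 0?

Branch term (-15/8)*log(1 - φ/(5/6)): its argument vanishes at φ = 5/6, a logarithmic branch point, modulus 5/6.
The radius of convergence is the smallest modulus among the singular points: 5/6.

The radius of convergence is 5/6.


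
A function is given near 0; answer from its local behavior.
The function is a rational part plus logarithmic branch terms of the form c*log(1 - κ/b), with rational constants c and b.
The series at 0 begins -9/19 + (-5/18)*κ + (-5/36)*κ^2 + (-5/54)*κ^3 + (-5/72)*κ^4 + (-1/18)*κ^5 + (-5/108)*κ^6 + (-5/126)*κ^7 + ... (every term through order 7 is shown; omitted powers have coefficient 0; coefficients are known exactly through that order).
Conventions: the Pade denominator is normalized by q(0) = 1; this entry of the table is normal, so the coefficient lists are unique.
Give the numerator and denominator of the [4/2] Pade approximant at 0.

The Pade approximant has numerator coefficients [-9/19, 121/342, 431/10260, -1/54, -1/648]; denominator coefficients [1, -4/3, 2/5].

Taylor coefficients needed (read off): a_0 = -9/19, a_1 = -5/18, a_2 = -5/36, a_3 = -5/54, a_4 = -5/72, a_5 = -1/18, a_6 = -5/108.
Write the denominator as Q(κ) = 1 + q1*κ + q2*κ^2. Requiring Q*f - P = O(κ^7) with deg P <= 4 kills the coefficients of κ^5..κ^6 in Q*f:
  κ^5: a_5 + q1*a_4 + q2*a_3 = 0, i.e. -1/18 + (-5/72)*q1 + (-5/54)*q2 = 0.
  κ^6: a_6 + q1*a_5 + q2*a_4 = 0, i.e. -5/108 + (-1/18)*q1 + (-5/72)*q2 = 0.
Solving this linear system: q1 = -4/3, q2 = 2/5.
The numerator is Q*f truncated at degree 4: P0 = a_0 = -9/19; P1 = a_1 + q1*a_0 = 121/342; P2 = a_2 + q1*a_1 + q2*a_0 = 431/10260; P3 = a_3 + q1*a_2 + q2*a_1 = -1/54; P4 = a_4 + q1*a_3 + q2*a_2 = -1/648.


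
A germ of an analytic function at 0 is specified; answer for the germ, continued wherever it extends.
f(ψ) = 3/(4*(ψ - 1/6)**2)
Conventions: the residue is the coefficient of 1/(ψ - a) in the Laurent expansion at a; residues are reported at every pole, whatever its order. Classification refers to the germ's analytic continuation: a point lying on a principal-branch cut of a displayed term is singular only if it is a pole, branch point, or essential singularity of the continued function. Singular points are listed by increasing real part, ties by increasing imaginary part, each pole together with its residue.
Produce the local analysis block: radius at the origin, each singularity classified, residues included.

Radius of convergence at 0: 1/6.
At 1/6: a pole of order 2; residue 0.

Denominator factor (ψ - 1/6)^2: pole of order 2 at 1/6, modulus 1/6.
The radius of convergence is the smallest modulus among the singular points: 1/6.
At the order-2 pole 1/6 set g(ψ) = (ψ - (1/6))^2*f(ψ) = 3/4.
Order-2 pole: residue = g'(a); g'(1/6) = 0, so the residue is 0.


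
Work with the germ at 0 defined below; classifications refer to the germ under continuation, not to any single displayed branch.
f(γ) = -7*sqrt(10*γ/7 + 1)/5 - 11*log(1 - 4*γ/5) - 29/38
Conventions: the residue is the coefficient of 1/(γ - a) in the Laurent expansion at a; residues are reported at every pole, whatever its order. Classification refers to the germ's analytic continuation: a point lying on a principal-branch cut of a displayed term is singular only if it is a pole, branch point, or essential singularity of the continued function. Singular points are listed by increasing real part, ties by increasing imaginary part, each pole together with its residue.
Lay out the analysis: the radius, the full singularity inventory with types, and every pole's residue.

Radius of convergence at 0: 7/10.
At -7/10: an algebraic (square-root) branch point.
At 5/4: a logarithmic branch point.

Branch term (-11)*log(1 - γ/(5/4)): its argument vanishes at γ = 5/4, a logarithmic branch point, modulus 5/4.
Branch term (-7/5)*sqrt(1 - γ/(-7/10)): its argument vanishes at γ = -7/10, a square-root branch point, modulus 7/10.
The radius of convergence is the smallest modulus among the singular points: 7/10.
List the singular points by increasing real part (a conjugate pair: the negative imaginary part first).


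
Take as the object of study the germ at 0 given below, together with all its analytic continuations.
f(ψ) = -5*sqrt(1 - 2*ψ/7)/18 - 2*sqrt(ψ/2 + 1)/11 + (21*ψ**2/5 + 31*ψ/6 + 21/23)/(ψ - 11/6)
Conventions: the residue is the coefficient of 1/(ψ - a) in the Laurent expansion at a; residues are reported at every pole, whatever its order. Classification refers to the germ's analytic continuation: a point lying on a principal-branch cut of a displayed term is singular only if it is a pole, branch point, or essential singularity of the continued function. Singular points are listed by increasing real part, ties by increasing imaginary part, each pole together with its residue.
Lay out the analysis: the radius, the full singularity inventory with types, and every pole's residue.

Denominator factor (ψ - 11/6): pole of order 1 at 11/6, modulus 11/6.
Branch term (-5/18)*sqrt(1 - ψ/(7/2)): its argument vanishes at ψ = 7/2, a square-root branch point, modulus 7/2.
Branch term (-2/11)*sqrt(1 - ψ/(-2)): its argument vanishes at ψ = -2, a square-root branch point, modulus 2.
The radius of convergence is the smallest modulus among the singular points: 11/6.
The branch terms are analytic at 11/6 and contribute nothing to the residue; only the rational part matters.
At the order-1 pole 11/6 set g(ψ) = (ψ - (11/6))*(rational part) = 21*ψ**2/5 + 31*ψ/6 + 21/23.
Simple pole: residue = g(a) at a = 11/6, which is 50719/2070.
List the singular points by increasing real part (a conjugate pair: the negative imaginary part first).

Radius of convergence at 0: 11/6.
At -2: an algebraic (square-root) branch point.
At 11/6: a pole of order 1; residue 50719/2070.
At 7/2: an algebraic (square-root) branch point.


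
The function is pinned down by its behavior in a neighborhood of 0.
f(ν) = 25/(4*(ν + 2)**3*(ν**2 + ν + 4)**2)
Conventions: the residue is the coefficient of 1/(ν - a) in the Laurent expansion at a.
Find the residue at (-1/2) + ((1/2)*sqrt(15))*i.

The factor ν**2 + ν + 4 splits as (ν - a)(ν - a') with a = (-1/2) + ((1/2)*sqrt(15))*i, a' = (-1/2) - ((1/2)*sqrt(15))*i. At the order-2 pole a set g(ν) = (ν - a)^2*f(ν) = [25/(4*(ν + 2)**3)] / (ν - a')^2.
Order-2 pole: residue = g'(a); g'((-1/2) + ((1/2)*sqrt(15))*i) = (-125/3456) + ((1/128)*sqrt(15))*i, so the residue is (-125/3456) + ((1/128)*sqrt(15))*i.

The residue is (-125/3456) + ((1/128)*sqrt(15))*i.


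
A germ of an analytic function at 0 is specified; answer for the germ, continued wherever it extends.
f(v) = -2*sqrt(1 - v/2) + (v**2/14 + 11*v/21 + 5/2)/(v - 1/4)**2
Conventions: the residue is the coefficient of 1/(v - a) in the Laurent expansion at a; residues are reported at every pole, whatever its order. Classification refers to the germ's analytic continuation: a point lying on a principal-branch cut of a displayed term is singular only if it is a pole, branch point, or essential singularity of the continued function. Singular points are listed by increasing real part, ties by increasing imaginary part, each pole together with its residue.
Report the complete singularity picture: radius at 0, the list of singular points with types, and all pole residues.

Denominator factor (v - 1/4)^2: pole of order 2 at 1/4, modulus 1/4.
Branch term (-2)*sqrt(1 - v/(2)): its argument vanishes at v = 2, a square-root branch point, modulus 2.
The radius of convergence is the smallest modulus among the singular points: 1/4.
The branch term is analytic at 1/4 and contributes nothing to the residue; only the rational part matters.
At the order-2 pole 1/4 set g(v) = (v - (1/4))^2*(rational part) = v**2/14 + 11*v/21 + 5/2.
Order-2 pole: residue = g'(a); g'(1/4) = 47/84, so the residue is 47/84.
List the singular points by increasing real part (a conjugate pair: the negative imaginary part first).

Radius of convergence at 0: 1/4.
At 1/4: a pole of order 2; residue 47/84.
At 2: an algebraic (square-root) branch point.


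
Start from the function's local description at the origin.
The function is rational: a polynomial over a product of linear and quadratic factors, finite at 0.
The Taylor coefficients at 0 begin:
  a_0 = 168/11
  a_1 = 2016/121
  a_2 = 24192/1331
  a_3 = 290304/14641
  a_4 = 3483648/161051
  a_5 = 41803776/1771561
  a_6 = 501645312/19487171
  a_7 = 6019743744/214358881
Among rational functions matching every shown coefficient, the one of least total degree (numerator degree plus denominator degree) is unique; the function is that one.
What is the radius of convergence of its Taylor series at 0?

The radius of convergence is 11/12.

No rational of total degree below 1 reproduces all 8 coefficients; solving the [0/1] Pade equations on them gives f(λ) = -14/(λ - 11/12), whose expansion matches every shown term.
Denominator factor (λ - 11/12): pole of order 1 at 11/12, modulus 11/12.
The radius of convergence is the smallest modulus among the singular points: 11/12.


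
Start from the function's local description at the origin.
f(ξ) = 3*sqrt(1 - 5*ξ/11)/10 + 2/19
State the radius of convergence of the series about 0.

The radius of convergence is 11/5.

Branch term (3/10)*sqrt(1 - ξ/(11/5)): its argument vanishes at ξ = 11/5, a square-root branch point, modulus 11/5.
The radius of convergence is the smallest modulus among the singular points: 11/5.


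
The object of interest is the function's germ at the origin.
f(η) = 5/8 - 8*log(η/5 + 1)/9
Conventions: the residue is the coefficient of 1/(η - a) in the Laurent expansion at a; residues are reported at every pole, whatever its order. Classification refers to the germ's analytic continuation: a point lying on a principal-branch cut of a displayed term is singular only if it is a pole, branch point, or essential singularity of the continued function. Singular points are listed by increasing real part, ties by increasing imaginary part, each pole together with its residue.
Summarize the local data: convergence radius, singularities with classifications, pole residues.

Branch term (-8/9)*log(1 - η/(-5)): its argument vanishes at η = -5, a logarithmic branch point, modulus 5.
The radius of convergence is the smallest modulus among the singular points: 5.

Radius of convergence at 0: 5.
At -5: a logarithmic branch point.


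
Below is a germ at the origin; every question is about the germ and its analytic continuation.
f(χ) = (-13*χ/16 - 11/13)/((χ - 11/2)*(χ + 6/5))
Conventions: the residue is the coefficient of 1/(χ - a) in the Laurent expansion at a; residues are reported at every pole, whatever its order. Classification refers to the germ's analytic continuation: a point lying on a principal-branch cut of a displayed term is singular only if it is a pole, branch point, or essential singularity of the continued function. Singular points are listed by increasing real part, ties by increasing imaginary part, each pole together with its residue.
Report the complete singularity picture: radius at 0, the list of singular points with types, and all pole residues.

Denominator factor (χ + 6/5): pole of order 1 at -6/5, modulus 6/5.
Denominator factor (χ - 11/2): pole of order 1 at 11/2, modulus 11/2.
The radius of convergence is the smallest modulus among the singular points: 6/5.
At the order-1 pole -6/5 set g(χ) = (χ - (-6/5))*f(χ) = (-13*χ/16 - 11/13)/(χ - 11/2).
Simple pole: residue = g(a) at a = -6/5, which is -1/52.
At the order-1 pole 11/2 set g(χ) = (χ - (11/2))*f(χ) = (-13*χ/16 - 11/13)/(χ + 6/5).
Simple pole: residue = g(a) at a = 11/2, which is -165/208.
List the singular points by increasing real part (a conjugate pair: the negative imaginary part first).

Radius of convergence at 0: 6/5.
At -6/5: a pole of order 1; residue -1/52.
At 11/2: a pole of order 1; residue -165/208.


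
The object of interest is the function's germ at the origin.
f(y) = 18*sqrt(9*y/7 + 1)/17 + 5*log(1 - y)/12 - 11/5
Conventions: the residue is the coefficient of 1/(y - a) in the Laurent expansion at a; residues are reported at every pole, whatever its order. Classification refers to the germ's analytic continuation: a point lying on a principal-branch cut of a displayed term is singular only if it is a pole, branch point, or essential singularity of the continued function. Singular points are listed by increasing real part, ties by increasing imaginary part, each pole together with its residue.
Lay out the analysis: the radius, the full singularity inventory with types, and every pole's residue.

Branch term (18/17)*sqrt(1 - y/(-7/9)): its argument vanishes at y = -7/9, a square-root branch point, modulus 7/9.
Branch term (5/12)*log(1 - y/(1)): its argument vanishes at y = 1, a logarithmic branch point, modulus 1.
The radius of convergence is the smallest modulus among the singular points: 7/9.
List the singular points by increasing real part (a conjugate pair: the negative imaginary part first).

Radius of convergence at 0: 7/9.
At -7/9: an algebraic (square-root) branch point.
At 1: a logarithmic branch point.


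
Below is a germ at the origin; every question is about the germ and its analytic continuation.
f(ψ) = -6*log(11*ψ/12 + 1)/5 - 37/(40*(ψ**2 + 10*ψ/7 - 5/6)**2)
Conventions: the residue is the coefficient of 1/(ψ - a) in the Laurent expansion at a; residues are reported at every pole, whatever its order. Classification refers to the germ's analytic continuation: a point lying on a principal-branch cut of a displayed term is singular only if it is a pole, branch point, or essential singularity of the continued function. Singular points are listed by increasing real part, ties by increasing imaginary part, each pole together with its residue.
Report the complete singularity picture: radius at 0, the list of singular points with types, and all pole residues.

Denominator factor (ψ**2 + 10*ψ/7 - 5/6)^2: discriminant 790/147, real irrational roots -5/7 + (1/42)*sqrt(2370) and -5/7 - (1/42)*sqrt(2370); poles of order 2, moduli -5/7 + (1/42)*sqrt(2370) and 5/7 + (1/42)*sqrt(2370).
Branch term (-6/5)*log(1 - ψ/(-12/11)): its argument vanishes at ψ = -12/11, a logarithmic branch point, modulus 12/11.
The radius of convergence is the smallest modulus among the singular points: -5/7 + (1/42)*sqrt(2370).
The branch term is analytic at -5/7 - (1/42)*sqrt(2370) and contributes nothing to the residue; only the rational part matters.
The factor ψ**2 + 10*ψ/7 - 5/6 splits as (ψ - a)(ψ - a') with a = -5/7 - (1/42)*sqrt(2370), a' = -5/7 + (1/42)*sqrt(2370). At the order-2 pole a set g(ψ) = (ψ - a)^2*(rational part) = [-37/40] / (ψ - a')^2.
Order-2 pole: residue = g'(a); g'(-5/7 - (1/42)*sqrt(2370)) = -(38073/12482000)*sqrt(2370), so the residue is -(38073/12482000)*sqrt(2370).
The branch term is analytic at -5/7 + (1/42)*sqrt(2370) and contributes nothing to the residue; only the rational part matters.
The factor ψ**2 + 10*ψ/7 - 5/6 splits as (ψ - a)(ψ - a') with a = -5/7 + (1/42)*sqrt(2370), a' = -5/7 - (1/42)*sqrt(2370). At the order-2 pole a set g(ψ) = (ψ - a)^2*(rational part) = [-37/40] / (ψ - a')^2.
Order-2 pole: residue = g'(a); g'(-5/7 + (1/42)*sqrt(2370)) = (38073/12482000)*sqrt(2370), so the residue is (38073/12482000)*sqrt(2370).
List the singular points by increasing real part (a conjugate pair: the negative imaginary part first).

Radius of convergence at 0: -5/7 + (1/42)*sqrt(2370).
At -5/7 - (1/42)*sqrt(2370): a pole of order 2; residue -(38073/12482000)*sqrt(2370).
At -12/11: a logarithmic branch point.
At -5/7 + (1/42)*sqrt(2370): a pole of order 2; residue (38073/12482000)*sqrt(2370).


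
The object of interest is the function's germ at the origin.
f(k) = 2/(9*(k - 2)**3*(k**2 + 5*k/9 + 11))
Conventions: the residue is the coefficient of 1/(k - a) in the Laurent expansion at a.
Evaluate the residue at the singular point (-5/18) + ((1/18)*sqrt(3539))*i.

The factor k**2 + 5*k/9 + 11 splits as (k - a)(k - a') with a = (-5/18) + ((1/18)*sqrt(3539))*i, a' = (-5/18) - ((1/18)*sqrt(3539))*i. At the order-1 pole a set g(k) = (k - a)*f(k) = [2/(9*(k - 2)**3)] / (k - a').
Simple pole: residue = g(a) at a = (-5/18) + ((1/18)*sqrt(3539))*i, which is (-376/3048625) - ((91594/10789083875)*sqrt(3539))*i.

The residue is (-376/3048625) - ((91594/10789083875)*sqrt(3539))*i.
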